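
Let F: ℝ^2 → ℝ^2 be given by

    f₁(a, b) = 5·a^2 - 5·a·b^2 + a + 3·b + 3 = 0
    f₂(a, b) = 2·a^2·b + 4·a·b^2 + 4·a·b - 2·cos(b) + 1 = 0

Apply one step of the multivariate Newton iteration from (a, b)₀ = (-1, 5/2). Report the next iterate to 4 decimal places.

(0.3443, 2.7985)

At (-1, 5/2): F = (45.7500, -27.397713).
Jacobian J = [[10·a - 5·b^2 + 1, -10·a·b + 3], [4·a·b + 4·b^2 + 4·b, 2·a^2 + 8·a·b + 4·a + 2·sin(b)]].
At the point, J = [[-40.2500, 28.0000], [25.0000, -20.803056]] (det J = 137.322992).
Solving J·Δ = −F gives Δ = (1.3443, 0.2985).
Then the next iterate is (a, b)₁ = (0.3443, 2.7985).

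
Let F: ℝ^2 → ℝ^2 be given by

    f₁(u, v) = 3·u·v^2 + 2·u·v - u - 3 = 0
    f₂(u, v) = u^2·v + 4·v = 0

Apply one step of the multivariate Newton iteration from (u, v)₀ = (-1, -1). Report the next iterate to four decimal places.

At (-1, -1): F = (-3.0000, -5.0000).
Jacobian J = [[3·v^2 + 2·v - 1, 6·u·v + 2·u], [2·u·v, u^2 + 4]].
At the point, J = [[0.0000, 4.0000], [2.0000, 5.0000]] (det J = -8.0000).
Solving J·Δ = −F gives Δ = (0.6250, 0.7500).
Then the next iterate is (u, v)₁ = (-0.3750, -0.2500).

(-0.3750, -0.2500)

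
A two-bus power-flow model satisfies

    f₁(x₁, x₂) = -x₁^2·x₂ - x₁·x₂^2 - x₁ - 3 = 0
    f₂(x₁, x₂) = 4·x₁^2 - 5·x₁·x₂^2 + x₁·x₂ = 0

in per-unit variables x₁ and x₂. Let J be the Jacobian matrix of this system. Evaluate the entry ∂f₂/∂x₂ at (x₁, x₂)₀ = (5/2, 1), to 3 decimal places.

-22.500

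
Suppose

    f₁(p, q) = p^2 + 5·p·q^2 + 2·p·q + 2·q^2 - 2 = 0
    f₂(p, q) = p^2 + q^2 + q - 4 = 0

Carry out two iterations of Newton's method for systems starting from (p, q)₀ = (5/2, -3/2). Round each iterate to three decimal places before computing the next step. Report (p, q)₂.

At (5/2, -3/2): F = (29.375, 3.000).
Jacobian J = [[2·p + 5·q^2 + 2·q, 10·p·q + 2·p + 4·q], [2·p, 2·q + 1]].
At the point, J = [[13.250, -38.500], [5.000, -2.000]] (det J = 166.000).
Solving J·Δ = −F gives Δ = (-0.342, 0.645).
Then the next iterate is (p, q)₁ = (2.158, -0.855).
Round to (2.158, -0.855) and repeat: F = (8.31659, 0.53299), J = [[6.26112, -17.55490], [4.316, -0.710]].
Δ = (-0.048, 0.456), so (p, q)₂ = (2.110, -0.399).

(2.110, -0.399)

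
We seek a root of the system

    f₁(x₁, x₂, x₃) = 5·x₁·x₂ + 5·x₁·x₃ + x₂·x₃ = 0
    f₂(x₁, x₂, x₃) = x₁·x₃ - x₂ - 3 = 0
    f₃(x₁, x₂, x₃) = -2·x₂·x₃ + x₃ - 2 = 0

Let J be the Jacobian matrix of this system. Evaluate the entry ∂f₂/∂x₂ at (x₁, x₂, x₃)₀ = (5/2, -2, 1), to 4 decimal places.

∂f₂/∂x₂ = -1.
At (5/2, -2, 1) this is -1.0000.

-1.0000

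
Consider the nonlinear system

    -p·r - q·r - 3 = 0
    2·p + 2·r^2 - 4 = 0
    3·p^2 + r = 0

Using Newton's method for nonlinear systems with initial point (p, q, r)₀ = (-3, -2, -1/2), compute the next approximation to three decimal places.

At (-3, -2, -1/2): F = (-5.500, -9.500, 26.500).
Jacobian J = [[-r, -r, -p - q], [2, 0, 4·r], [6·p, 0, 1]].
At the point, J = [[0.500, 0.500, 5.000], [2.000, 0.000, -2.000], [-18.000, 0.000, 1.000]] (det J = 17.000).
Solving J·Δ = −F gives Δ = (1.279, 44.426, -3.471).
Then the next iterate is (p, q, r)₁ = (-1.721, 42.426, -3.971).

(-1.721, 42.426, -3.971)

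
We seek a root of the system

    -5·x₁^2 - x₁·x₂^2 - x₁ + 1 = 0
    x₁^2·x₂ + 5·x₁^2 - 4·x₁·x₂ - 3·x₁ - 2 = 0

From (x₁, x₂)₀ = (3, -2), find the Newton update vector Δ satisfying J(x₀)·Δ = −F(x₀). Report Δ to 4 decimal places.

(-1.7719, -0.2515)

At (3, -2): F = (-59.0000, 40.0000).
Jacobian J = [[-10·x₁ - x₂^2 - 1, -2·x₁·x₂], [2·x₁·x₂ + 10·x₁ - 4·x₂ - 3, x₁^2 - 4·x₁]].
At the point, J = [[-35.0000, 12.0000], [23.0000, -3.0000]] (det J = -171.0000).
Solving J·Δ = −F gives Δ = (-1.7719, -0.2515).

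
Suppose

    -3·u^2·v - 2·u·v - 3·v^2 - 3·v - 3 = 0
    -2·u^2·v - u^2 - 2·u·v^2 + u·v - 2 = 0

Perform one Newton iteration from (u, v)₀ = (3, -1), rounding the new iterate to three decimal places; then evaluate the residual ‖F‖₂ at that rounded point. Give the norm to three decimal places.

980.482

At (3, -1): F = (30.000, -2.000).
Jacobian J = [[-6·u·v - 2·v, -3·u^2 - 2·u - 6·v - 3], [-4·u·v - 2·u - 2·v^2 + v, -2·u^2 - 4·u·v + u]].
At the point, J = [[20.000, -30.000], [3.000, -3.000]] (det J = 30.000).
Solving J·Δ = −F gives Δ = (5.000, 4.333).
Then the next iterate is (u, v)₁ = (8.000, 3.333).
Re-evaluating at (8.000, 3.333): F = (-739.58967, -643.70222), so ‖F‖₂ = 980.482.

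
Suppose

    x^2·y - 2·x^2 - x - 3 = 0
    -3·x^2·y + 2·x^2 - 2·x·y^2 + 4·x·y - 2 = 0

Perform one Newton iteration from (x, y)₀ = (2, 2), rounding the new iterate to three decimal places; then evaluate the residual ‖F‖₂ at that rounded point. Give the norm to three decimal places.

3.467

At (2, 2): F = (-5.000, -18.000).
Jacobian J = [[2·x·y - 4·x - 1, x^2], [-6·x·y + 4·x - 2·y^2 + 4·y, -3·x^2 - 4·x·y + 4·x]].
At the point, J = [[-1.000, 4.000], [-16.000, -20.000]] (det J = 84.000).
Solving J·Δ = −F gives Δ = (-2.048, 0.738).
Then the next iterate is (x, y)₁ = (-0.048, 2.738).
Re-evaluating at (-0.048, 2.738): F = (-2.95030, -1.82034), so ‖F‖₂ = 3.467.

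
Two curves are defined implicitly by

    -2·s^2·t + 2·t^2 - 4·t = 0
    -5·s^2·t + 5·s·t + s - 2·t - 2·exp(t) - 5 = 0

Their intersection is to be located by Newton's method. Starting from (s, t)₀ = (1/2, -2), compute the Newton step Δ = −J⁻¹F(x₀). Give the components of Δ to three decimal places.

At (1/2, -2): F = (17.000, -3.27067).
Jacobian J = [[-4·s·t, -2·s^2 + 4·t - 4], [-10·s·t + 5·t + 1, -5·s^2 + 5·s - 2·exp(t) - 2]].
At the point, J = [[4.000, -12.500], [1.000, -1.02067]] (det J = 8.41732).
Solving J·Δ = −F gives Δ = (6.918, 3.574).

(6.918, 3.574)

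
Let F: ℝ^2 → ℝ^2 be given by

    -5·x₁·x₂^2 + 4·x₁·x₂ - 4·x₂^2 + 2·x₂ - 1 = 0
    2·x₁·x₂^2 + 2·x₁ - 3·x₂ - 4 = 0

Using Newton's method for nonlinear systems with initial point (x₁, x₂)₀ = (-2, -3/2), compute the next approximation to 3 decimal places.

At (-2, -3/2): F = (21.500, -12.500).
Jacobian J = [[-5·x₂^2 + 4·x₂, -10·x₁·x₂ + 4·x₁ - 8·x₂ + 2], [2·x₂^2 + 2, 4·x₁·x₂ - 3]].
At the point, J = [[-17.250, -24.000], [6.500, 9.000]] (det J = 0.750).
Solving J·Δ = −F gives Δ = (142.000, -101.167).
Then the next iterate is (x₁, x₂)₁ = (140.000, -102.667).

(140.000, -102.667)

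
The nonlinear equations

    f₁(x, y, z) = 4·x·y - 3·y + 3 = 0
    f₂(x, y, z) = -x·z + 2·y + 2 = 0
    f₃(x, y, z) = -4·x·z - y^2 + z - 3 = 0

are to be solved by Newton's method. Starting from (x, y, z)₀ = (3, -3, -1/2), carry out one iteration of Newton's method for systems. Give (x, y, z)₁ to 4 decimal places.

(2.4483, -1.0690, -0.1379)

At (3, -3, -1/2): F = (-24.0000, -2.5000, -6.5000).
Jacobian J = [[4·y, 4·x - 3, 0], [-z, 2, -x], [-4·z, -2·y, -4·x + 1]].
At the point, J = [[-12.0000, 9.0000, 0.0000], [0.5000, 2.0000, -3.0000], [2.0000, 6.0000, -11.0000]] (det J = 43.5000).
Solving J·Δ = −F gives Δ = (-0.5517, 1.9310, 0.3621).
Then the next iterate is (x, y, z)₁ = (2.4483, -1.0690, -0.1379).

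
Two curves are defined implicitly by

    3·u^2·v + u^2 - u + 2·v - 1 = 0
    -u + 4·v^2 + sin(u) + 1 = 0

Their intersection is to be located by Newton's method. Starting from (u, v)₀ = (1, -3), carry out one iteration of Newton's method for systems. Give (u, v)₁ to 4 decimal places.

At (1, -3): F = (-16.0000, 36.841471).
Jacobian J = [[6·u·v + 2·u - 1, 3·u^2 + 2], [cos(u) - 1, 8·v]].
At the point, J = [[-17.0000, 5.0000], [-0.459698, -24.0000]] (det J = 410.298488).
Solving J·Δ = −F gives Δ = (-0.4869, 1.5444).
Then the next iterate is (u, v)₁ = (0.5131, -1.4556).

(0.5131, -1.4556)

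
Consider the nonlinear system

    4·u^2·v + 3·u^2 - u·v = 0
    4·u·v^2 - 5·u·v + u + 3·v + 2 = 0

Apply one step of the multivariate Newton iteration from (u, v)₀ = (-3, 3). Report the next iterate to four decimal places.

(-1.6477, 2.5324)

At (-3, 3): F = (144.0000, -55.0000).
Jacobian J = [[8·u·v + 6·u - v, 4·u^2 - u], [4·v^2 - 5·v + 1, 8·u·v - 5·u + 3]].
At the point, J = [[-93.0000, 39.0000], [22.0000, -54.0000]] (det J = 4164.0000).
Solving J·Δ = −F gives Δ = (1.3523, -0.4676).
Then the next iterate is (u, v)₁ = (-1.6477, 2.5324).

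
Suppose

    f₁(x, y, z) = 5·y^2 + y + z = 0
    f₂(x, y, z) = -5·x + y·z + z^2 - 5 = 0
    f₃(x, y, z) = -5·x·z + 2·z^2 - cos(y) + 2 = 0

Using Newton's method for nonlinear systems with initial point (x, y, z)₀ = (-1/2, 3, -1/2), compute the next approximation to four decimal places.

(-1.2394, 1.4792, -0.8537)

At (-1/2, 3, -1/2): F = (47.5000, -3.7500, 2.239992).
Jacobian J = [[0, 10·y + 1, 1], [-5, z, y + 2·z], [-5·z, sin(y), -5·x + 4·z]].
At the point, J = [[0.0000, 31.0000, 1.0000], [-5.0000, -0.5000, 2.0000], [2.5000, 0.141120, 0.5000]] (det J = 233.044400).
Solving J·Δ = −F gives Δ = (-0.7394, -1.5208, -0.3537).
Then the next iterate is (x, y, z)₁ = (-1.2394, 1.4792, -0.8537).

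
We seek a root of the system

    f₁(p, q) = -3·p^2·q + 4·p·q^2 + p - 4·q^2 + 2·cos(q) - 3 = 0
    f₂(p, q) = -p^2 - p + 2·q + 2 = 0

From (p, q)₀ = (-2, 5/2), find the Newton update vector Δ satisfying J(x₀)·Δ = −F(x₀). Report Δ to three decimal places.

(-0.431, -1.854)

At (-2, 5/2): F = (-111.60229, 5.000).
Jacobian J = [[-6·p·q + 4·q^2 + 1, -3·p^2 + 8·p·q - 8·q - 2·sin(q)], [-2·p - 1, 2]].
At the point, J = [[56.000, -73.19694], [3.000, 2.000]] (det J = 331.59083).
Solving J·Δ = −F gives Δ = (-0.431, -1.854).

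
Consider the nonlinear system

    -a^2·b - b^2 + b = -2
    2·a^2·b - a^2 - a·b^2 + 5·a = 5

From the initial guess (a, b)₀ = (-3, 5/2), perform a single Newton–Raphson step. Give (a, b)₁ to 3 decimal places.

(-0.910, 3.046)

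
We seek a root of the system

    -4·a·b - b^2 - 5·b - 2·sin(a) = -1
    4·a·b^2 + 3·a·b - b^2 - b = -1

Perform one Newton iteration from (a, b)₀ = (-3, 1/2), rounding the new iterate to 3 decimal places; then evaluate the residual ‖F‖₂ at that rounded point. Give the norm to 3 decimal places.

At (-3, 1/2): F = (4.53224, -7.250).
Jacobian J = [[-4·b - 2·cos(a), -4·a - 2·b - 5], [4·b^2 + 3·b, 8·a·b + 3·a - 2·b - 1]].
At the point, J = [[-0.02002, 6.000], [2.500, -23.000]] (det J = -14.53965).
Solving J·Δ = −F gives Δ = (-4.178, -0.769).
Then the next iterate is (a, b)₁ = (-7.178, -0.269).
Re-evaluating at (-7.178, -0.269): F = (-3.89070, 4.91166), so ‖F‖₂ = 6.266.

6.266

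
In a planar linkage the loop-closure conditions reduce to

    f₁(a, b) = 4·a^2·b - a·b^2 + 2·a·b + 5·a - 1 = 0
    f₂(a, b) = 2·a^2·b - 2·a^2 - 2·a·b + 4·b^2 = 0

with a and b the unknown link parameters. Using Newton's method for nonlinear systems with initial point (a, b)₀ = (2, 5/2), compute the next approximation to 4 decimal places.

(1.1367, 1.6268)

At (2, 5/2): F = (46.5000, 27.0000).
Jacobian J = [[8·a·b - b^2 + 2·b + 5, 4·a^2 - 2·a·b + 2·a], [4·a·b - 4·a - 2·b, 2·a^2 - 2·a + 8·b]].
At the point, J = [[43.7500, 10.0000], [7.0000, 24.0000]] (det J = 980.0000).
Solving J·Δ = −F gives Δ = (-0.8633, -0.8732).
Then the next iterate is (a, b)₁ = (1.1367, 1.6268).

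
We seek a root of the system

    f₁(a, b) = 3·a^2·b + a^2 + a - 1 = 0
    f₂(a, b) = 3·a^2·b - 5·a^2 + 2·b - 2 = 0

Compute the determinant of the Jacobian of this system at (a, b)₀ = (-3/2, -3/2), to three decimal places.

-91.750

J = [[6·a·b + 2·a + 1, 3·a^2], [6·a·b - 10·a, 3·a^2 + 2]].
At the point, J = [[11.500, 6.750], [28.500, 8.750]].
det J = -91.750.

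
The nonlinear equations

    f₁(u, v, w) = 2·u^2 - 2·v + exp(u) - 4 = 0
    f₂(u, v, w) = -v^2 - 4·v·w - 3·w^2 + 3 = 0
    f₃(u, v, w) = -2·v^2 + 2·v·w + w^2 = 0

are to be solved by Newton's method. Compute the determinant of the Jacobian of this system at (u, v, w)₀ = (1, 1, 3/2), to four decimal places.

-356.0689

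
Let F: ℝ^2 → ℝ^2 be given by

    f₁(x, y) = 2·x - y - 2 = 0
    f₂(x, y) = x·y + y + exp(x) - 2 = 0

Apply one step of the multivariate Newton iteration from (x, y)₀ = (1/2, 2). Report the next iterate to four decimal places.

At (1/2, 2): F = (-3.0000, 2.648721).
Jacobian J = [[2, -1], [y + exp(x), x + 1]].
At the point, J = [[2.0000, -1.0000], [3.648721, 1.5000]] (det J = 6.648721).
Solving J·Δ = −F gives Δ = (0.2784, -2.4431).
Then the next iterate is (x, y)₁ = (0.7784, -0.4431).

(0.7784, -0.4431)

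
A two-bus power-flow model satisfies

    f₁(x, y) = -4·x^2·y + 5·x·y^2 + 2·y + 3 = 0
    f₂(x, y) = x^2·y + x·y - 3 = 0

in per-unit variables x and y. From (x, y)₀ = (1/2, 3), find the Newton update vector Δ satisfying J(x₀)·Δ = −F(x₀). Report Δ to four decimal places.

(0.4684, -2.7474)

At (1/2, 3): F = (28.5000, -0.7500).
Jacobian J = [[-8·x·y + 5·y^2, -4·x^2 + 10·x·y + 2], [2·x·y + y, x^2 + x]].
At the point, J = [[33.0000, 16.0000], [6.0000, 0.7500]] (det J = -71.2500).
Solving J·Δ = −F gives Δ = (0.4684, -2.7474).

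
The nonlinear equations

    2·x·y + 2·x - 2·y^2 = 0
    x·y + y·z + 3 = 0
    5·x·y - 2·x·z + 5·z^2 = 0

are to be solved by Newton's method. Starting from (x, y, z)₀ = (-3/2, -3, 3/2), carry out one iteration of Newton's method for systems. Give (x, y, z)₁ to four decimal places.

At (-3/2, -3, 3/2): F = (-12.0000, 3.0000, 38.2500).
Jacobian J = [[2·y + 2, 2·x - 4·y, 0], [y, x + z, y], [5·y - 2·z, 5·x, -2·x + 10·z]].
At the point, J = [[-4.0000, 9.0000, 0.0000], [-3.0000, 0.0000, -3.0000], [-18.0000, -7.5000, 18.0000]] (det J = 1062.0000).
Solving J·Δ = −F gives Δ = (1.1758, 1.8559, -0.1758).
Then the next iterate is (x, y, z)₁ = (-0.3242, -1.1441, 1.3242).

(-0.3242, -1.1441, 1.3242)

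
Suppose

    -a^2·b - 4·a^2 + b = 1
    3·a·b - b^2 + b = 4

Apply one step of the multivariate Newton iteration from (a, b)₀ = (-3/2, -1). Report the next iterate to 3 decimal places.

At (-3/2, -1): F = (-8.750, -1.500).
Jacobian J = [[-2·a·b - 8·a, -a^2 + 1], [3·b, 3·a - 2·b + 1]].
At the point, J = [[9.000, -1.250], [-3.000, -1.500]] (det J = -17.250).
Solving J·Δ = −F gives Δ = (0.652, -2.304).
Then the next iterate is (a, b)₁ = (-0.848, -3.304).

(-0.848, -3.304)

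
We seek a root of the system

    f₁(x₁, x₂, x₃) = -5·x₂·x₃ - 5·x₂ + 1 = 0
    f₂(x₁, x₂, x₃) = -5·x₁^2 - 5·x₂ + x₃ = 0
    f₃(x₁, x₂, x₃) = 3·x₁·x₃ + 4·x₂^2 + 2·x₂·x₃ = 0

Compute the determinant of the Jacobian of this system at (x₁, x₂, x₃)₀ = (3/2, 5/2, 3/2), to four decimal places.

2193.7500

J = [[0, -5·x₃ - 5, -5·x₂], [-10·x₁, -5, 1], [3·x₃, 8·x₂ + 2·x₃, 3·x₁ + 2·x₂]].
At the point, J = [[0.0000, -12.5000, -12.5000], [-15.0000, -5.0000, 1.0000], [4.5000, 23.0000, 9.5000]].
det J = 2193.7500.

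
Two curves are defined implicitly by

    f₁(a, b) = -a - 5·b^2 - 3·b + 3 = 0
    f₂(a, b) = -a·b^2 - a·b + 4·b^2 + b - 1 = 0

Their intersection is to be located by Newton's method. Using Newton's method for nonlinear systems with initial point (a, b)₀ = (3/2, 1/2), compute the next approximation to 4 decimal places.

(0.5625, 0.4609)

At (3/2, 1/2): F = (-1.2500, -0.6250).
Jacobian J = [[-1, -10·b - 3], [-b^2 - b, -2·a·b - a + 8·b + 1]].
At the point, J = [[-1.0000, -8.0000], [-0.7500, 2.0000]] (det J = -8.0000).
Solving J·Δ = −F gives Δ = (-0.9375, -0.0391).
Then the next iterate is (a, b)₁ = (0.5625, 0.4609).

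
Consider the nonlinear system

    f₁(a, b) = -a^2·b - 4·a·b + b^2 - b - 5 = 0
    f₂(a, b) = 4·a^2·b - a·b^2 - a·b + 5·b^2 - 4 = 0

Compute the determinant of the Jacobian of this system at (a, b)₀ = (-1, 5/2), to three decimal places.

26.250

J = [[-2·a·b - 4·b, -a^2 - 4·a + 2·b - 1], [8·a·b - b^2 - b, 4·a^2 - 2·a·b - a + 10·b]].
At the point, J = [[-5.000, 7.000], [-28.750, 35.000]].
det J = 26.250.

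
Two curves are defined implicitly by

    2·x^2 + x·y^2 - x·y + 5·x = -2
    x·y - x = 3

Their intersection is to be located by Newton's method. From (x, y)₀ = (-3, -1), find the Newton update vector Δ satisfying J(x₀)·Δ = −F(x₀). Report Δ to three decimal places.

(0.727, 0.515)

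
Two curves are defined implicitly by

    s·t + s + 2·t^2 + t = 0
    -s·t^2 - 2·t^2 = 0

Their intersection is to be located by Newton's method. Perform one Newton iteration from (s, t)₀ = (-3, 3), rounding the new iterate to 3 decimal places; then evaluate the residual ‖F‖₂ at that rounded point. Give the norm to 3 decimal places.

3.208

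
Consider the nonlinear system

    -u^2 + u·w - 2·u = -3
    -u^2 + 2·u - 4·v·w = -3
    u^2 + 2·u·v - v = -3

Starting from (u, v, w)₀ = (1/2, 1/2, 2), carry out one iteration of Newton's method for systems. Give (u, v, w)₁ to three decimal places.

(-1.125, 2.453, -6.750)

At (1/2, 1/2, 2): F = (2.750, -0.250, 3.250).
Jacobian J = [[-2·u + w - 2, 0, u], [-2·u + 2, -4·w, -4·v], [2·u + 2·v, 2·u - 1, 0]].
At the point, J = [[-1.000, 0.000, 0.500], [1.000, -8.000, -2.000], [2.000, 0.000, 0.000]] (det J = 8.000).
Solving J·Δ = −F gives Δ = (-1.625, 1.953, -8.750).
Then the next iterate is (u, v, w)₁ = (-1.125, 2.453, -6.750).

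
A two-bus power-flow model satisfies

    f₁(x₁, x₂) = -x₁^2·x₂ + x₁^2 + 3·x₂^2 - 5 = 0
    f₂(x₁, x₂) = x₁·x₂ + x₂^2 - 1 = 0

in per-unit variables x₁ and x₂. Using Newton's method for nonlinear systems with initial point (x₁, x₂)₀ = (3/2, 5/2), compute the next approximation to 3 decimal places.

At (3/2, 5/2): F = (10.375, 9.000).
Jacobian J = [[-2·x₁·x₂ + 2·x₁, -x₁^2 + 6·x₂], [x₂, x₁ + 2·x₂]].
At the point, J = [[-4.500, 12.750], [2.500, 6.500]] (det J = -61.125).
Solving J·Δ = −F gives Δ = (-0.774, -1.087).
Then the next iterate is (x₁, x₂)₁ = (0.726, 1.413).

(0.726, 1.413)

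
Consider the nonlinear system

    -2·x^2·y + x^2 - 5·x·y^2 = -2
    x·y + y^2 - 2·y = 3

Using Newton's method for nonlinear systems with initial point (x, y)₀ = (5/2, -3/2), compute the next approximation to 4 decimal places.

At (5/2, -3/2): F = (-1.1250, -1.5000).
Jacobian J = [[-4·x·y + 2·x - 5·y^2, -2·x^2 - 10·x·y], [y, x + 2·y - 2]].
At the point, J = [[8.7500, 25.0000], [-1.5000, -2.5000]] (det J = 15.6250).
Solving J·Δ = −F gives Δ = (-2.5800, 0.9480).
Then the next iterate is (x, y)₁ = (-0.0800, -0.5520).

(-0.0800, -0.5520)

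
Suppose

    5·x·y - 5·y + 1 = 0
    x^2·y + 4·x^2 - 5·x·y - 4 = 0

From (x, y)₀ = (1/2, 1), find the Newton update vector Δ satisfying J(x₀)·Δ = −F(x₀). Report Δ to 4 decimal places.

(-0.8667, -2.3333)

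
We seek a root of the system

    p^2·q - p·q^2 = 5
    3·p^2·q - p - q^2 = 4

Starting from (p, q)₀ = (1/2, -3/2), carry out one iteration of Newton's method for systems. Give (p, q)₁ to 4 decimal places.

At (1/2, -3/2): F = (-6.5000, -7.8750).
Jacobian J = [[2·p·q - q^2, p^2 - 2·p·q], [6·p·q - 1, 3·p^2 - 2·q]].
At the point, J = [[-3.7500, 1.7500], [-5.5000, 3.7500]] (det J = -4.4375).
Solving J·Δ = −F gives Δ = (-2.3873, -1.4014).
Then the next iterate is (p, q)₁ = (-1.8873, -2.9014).

(-1.8873, -2.9014)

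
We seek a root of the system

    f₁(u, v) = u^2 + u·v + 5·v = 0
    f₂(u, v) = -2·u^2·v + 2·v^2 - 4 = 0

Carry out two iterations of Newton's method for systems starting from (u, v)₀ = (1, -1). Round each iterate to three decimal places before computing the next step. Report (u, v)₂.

(1.853, -0.494)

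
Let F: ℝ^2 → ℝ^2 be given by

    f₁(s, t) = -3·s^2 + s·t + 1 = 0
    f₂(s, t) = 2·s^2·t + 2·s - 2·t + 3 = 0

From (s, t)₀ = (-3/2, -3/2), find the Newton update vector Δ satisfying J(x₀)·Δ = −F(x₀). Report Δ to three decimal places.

(0.408, -0.294)

At (-3/2, -3/2): F = (-3.500, -3.750).
Jacobian J = [[-6·s + t, s], [4·s·t + 2, 2·s^2 - 2]].
At the point, J = [[7.500, -1.500], [11.000, 2.500]] (det J = 35.250).
Solving J·Δ = −F gives Δ = (0.408, -0.294).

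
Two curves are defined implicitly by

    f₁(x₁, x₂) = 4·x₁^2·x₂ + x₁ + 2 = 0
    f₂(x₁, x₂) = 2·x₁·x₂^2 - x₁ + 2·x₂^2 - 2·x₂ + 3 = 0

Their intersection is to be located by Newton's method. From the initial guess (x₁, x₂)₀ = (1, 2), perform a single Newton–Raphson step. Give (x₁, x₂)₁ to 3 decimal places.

(0.533, 1.233)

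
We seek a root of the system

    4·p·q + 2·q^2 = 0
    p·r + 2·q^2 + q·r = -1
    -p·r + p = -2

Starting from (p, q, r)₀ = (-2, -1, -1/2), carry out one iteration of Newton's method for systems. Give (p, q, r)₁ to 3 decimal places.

(-1.769, -0.244, -0.173)

At (-2, -1, -1/2): F = (10.000, 4.500, -1.000).
Jacobian J = [[4·q, 4·p + 4·q, 0], [r, 4·q + r, p + q], [-r + 1, 0, -p]].
At the point, J = [[-4.000, -12.000, 0.000], [-0.500, -4.500, -3.000], [1.500, 0.000, 2.000]] (det J = 78.000).
Solving J·Δ = −F gives Δ = (0.231, 0.756, 0.327).
Then the next iterate is (p, q, r)₁ = (-1.769, -0.244, -0.173).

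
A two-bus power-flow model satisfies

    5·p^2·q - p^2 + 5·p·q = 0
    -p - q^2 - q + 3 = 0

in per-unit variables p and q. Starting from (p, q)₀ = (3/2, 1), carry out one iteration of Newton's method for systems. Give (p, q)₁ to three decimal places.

(0.256, 1.248)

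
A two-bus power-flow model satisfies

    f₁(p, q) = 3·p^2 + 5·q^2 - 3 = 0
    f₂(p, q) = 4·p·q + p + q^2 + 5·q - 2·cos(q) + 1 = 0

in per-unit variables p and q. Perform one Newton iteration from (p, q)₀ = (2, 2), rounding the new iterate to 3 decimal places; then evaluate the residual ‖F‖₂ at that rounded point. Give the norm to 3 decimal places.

77.728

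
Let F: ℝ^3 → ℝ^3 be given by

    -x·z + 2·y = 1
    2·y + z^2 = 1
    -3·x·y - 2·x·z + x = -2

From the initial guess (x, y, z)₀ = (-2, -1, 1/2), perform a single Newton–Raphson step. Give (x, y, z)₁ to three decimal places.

At (-2, -1, 1/2): F = (-2.000, -2.750, -4.000).
Jacobian J = [[-z, 2, -x], [0, 2, 2·z], [-3·y - 2·z + 1, -3·x, -2·x]].
At the point, J = [[-0.500, 2.000, 2.000], [0.000, 2.000, 1.000], [3.000, 6.000, 4.000]] (det J = -7.000).
Solving J·Δ = −F gives Δ = (-1.000, 2.000, -1.250).
Then the next iterate is (x, y, z)₁ = (-3.000, 1.000, -0.750).

(-3.000, 1.000, -0.750)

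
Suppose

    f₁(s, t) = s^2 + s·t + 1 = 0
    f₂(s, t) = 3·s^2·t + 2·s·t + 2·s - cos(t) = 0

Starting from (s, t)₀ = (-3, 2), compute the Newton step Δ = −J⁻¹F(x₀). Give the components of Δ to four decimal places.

At (-3, 2): F = (4.0000, 36.416147).
Jacobian J = [[2·s + t, s], [6·s·t + 2·t + 2, 3·s^2 + 2·s + sin(t)]].
At the point, J = [[-4.0000, -3.0000], [-30.0000, 21.909297]] (det J = -177.637190).
Solving J·Δ = −F gives Δ = (1.1084, -0.1445).

(1.1084, -0.1445)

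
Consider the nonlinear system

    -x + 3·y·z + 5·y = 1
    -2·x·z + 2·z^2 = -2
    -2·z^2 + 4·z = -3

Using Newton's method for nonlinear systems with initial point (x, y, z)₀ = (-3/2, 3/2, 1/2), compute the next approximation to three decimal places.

At (-3/2, 3/2, 1/2): F = (10.250, 4.000, 4.500).
Jacobian J = [[-1, 3·z + 5, 3·y], [-2·z, 0, -2·x + 4·z], [0, 0, -4·z + 4]].
At the point, J = [[-1.000, 6.500, 4.500], [-1.000, 0.000, 5.000], [0.000, 0.000, 2.000]] (det J = 13.000).
Solving J·Δ = −F gives Δ = (-7.250, -1.135, -2.250).
Then the next iterate is (x, y, z)₁ = (-8.750, 0.365, -1.750).

(-8.750, 0.365, -1.750)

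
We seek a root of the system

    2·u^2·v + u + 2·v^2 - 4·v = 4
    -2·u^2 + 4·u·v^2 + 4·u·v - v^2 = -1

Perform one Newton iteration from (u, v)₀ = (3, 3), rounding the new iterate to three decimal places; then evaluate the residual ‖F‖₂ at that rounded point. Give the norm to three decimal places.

37.896

At (3, 3): F = (59.000, 118.000).
Jacobian J = [[4·u·v + 1, 2·u^2 + 4·v - 4], [-4·u + 4·v^2 + 4·v, 8·u·v + 4·u - 2·v]].
At the point, J = [[37.000, 26.000], [36.000, 78.000]] (det J = 1950.000).
Solving J·Δ = −F gives Δ = (-0.787, -1.150).
Then the next iterate is (u, v)₁ = (2.213, 1.850).
Re-evaluating at (2.213, 1.850): F = (15.77827, 34.45493), so ‖F‖₂ = 37.896.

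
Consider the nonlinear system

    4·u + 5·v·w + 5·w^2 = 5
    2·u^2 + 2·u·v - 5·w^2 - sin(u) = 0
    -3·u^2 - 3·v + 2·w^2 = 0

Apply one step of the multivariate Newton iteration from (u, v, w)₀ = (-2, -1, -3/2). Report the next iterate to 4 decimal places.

At (-2, -1, -3/2): F = (5.7500, 1.659297, -4.5000).
Jacobian J = [[4, 5·w, 5·v + 10·w], [4·u + 2·v - cos(u), 2·u, -10·w], [-6·u, -3, 4·w]].
At the point, J = [[4.0000, -7.5000, -20.0000], [-9.583853, -4.0000, 15.0000], [12.0000, -3.0000, -6.0000]] (det J = -2177.757797).
Solving J·Δ = −F gives Δ = (0.5914, 0.2159, 0.3248).
Then the next iterate is (u, v, w)₁ = (-1.4086, -0.7841, -1.1752).

(-1.4086, -0.7841, -1.1752)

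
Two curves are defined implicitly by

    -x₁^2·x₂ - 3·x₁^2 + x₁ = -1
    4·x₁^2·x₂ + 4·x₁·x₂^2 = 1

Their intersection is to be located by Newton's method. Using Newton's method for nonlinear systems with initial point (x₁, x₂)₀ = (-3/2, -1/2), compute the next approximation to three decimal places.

At (-3/2, -1/2): F = (-6.125, -7.000).
Jacobian J = [[-2·x₁·x₂ - 6·x₁ + 1, -x₁^2], [8·x₁·x₂ + 4·x₂^2, 4·x₁^2 + 8·x₁·x₂]].
At the point, J = [[8.500, -2.250], [7.000, 15.000]] (det J = 143.250).
Solving J·Δ = −F gives Δ = (0.751, 0.116).
Then the next iterate is (x₁, x₂)₁ = (-0.749, -0.384).

(-0.749, -0.384)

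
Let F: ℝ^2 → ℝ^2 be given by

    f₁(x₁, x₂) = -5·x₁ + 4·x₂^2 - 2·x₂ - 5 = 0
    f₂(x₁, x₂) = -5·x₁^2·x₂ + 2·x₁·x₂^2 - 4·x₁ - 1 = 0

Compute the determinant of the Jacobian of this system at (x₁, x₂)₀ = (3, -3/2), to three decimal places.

J = [[-5, 8·x₂ - 2], [-10·x₁·x₂ + 2·x₂^2 - 4, -5·x₁^2 + 4·x₁·x₂]].
At the point, J = [[-5.000, -14.000], [45.500, -63.000]].
det J = 952.000.

952.000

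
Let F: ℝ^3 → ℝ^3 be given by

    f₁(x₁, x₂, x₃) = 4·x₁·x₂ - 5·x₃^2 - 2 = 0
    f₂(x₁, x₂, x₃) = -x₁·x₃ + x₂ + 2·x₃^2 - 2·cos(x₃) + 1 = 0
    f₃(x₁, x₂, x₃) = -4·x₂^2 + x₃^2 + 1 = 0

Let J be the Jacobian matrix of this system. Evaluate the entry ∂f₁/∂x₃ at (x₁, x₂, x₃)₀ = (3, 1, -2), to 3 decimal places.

20.000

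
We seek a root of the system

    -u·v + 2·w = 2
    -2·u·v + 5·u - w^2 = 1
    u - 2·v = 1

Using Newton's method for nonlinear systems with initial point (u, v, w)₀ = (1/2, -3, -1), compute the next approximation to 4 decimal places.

(-0.0968, -0.5484, 1.7581)

At (1/2, -3, -1): F = (-2.5000, 3.5000, 5.5000).
Jacobian J = [[-v, -u, 2], [-2·v + 5, -2·u, -2·w], [1, -2, 0]].
At the point, J = [[3.0000, -0.5000, 2.0000], [11.0000, -1.0000, 2.0000], [1.0000, -2.0000, 0.0000]] (det J = -31.0000).
Solving J·Δ = −F gives Δ = (-0.5968, 2.4516, 2.7581).
Then the next iterate is (u, v, w)₁ = (-0.0968, -0.5484, 1.7581).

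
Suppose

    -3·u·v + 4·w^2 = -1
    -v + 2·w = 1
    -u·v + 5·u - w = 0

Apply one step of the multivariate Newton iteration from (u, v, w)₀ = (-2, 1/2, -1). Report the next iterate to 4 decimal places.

(-1.0667, 4.2000, 2.6000)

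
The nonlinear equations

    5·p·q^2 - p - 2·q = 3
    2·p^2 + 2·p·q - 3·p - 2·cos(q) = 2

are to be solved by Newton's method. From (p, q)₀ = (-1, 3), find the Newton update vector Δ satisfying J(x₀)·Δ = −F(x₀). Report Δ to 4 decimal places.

(0.5429, -0.9098)

At (-1, 3): F = (-53.0000, -1.020015).
Jacobian J = [[5·q^2 - 1, 10·p·q - 2], [4·p + 2·q - 3, 2·p + 2·sin(q)]].
At the point, J = [[44.0000, -32.0000], [-1.0000, -1.717760]] (det J = -107.581439).
Solving J·Δ = −F gives Δ = (0.5429, -0.9098).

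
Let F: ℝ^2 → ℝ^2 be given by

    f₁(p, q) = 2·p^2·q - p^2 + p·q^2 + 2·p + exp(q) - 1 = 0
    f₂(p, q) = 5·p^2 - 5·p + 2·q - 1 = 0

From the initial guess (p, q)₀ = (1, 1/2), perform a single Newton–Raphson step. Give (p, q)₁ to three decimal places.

(1.309, -0.273)

At (1, 1/2): F = (2.89872, 0.000).
Jacobian J = [[4·p·q - 2·p + q^2 + 2, 2·p^2 + 2·p·q + exp(q)], [10·p - 5, 2]].
At the point, J = [[2.250, 4.64872], [5.000, 2.000]] (det J = -18.74361).
Solving J·Δ = −F gives Δ = (0.309, -0.773).
Then the next iterate is (p, q)₁ = (1.309, -0.273).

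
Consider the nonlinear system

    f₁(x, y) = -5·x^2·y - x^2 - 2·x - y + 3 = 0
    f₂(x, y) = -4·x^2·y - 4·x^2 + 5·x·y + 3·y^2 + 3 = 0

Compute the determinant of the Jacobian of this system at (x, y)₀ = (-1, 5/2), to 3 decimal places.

393.000

J = [[-10·x·y - 2·x - 2, -5·x^2 - 1], [-8·x·y - 8·x + 5·y, -4·x^2 + 5·x + 6·y]].
At the point, J = [[25.000, -6.000], [40.500, 6.000]].
det J = 393.000.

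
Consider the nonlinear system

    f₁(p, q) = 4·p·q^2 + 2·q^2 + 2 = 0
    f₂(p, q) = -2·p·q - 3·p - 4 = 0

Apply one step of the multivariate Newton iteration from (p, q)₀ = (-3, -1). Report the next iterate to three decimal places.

At (-3, -1): F = (-8.000, -1.000).
Jacobian J = [[4·q^2, 8·p·q + 4·q], [-2·q - 3, -2·p]].
At the point, J = [[4.000, 20.000], [-1.000, 6.000]] (det J = 44.000).
Solving J·Δ = −F gives Δ = (0.636, 0.273).
Then the next iterate is (p, q)₁ = (-2.364, -0.727).

(-2.364, -0.727)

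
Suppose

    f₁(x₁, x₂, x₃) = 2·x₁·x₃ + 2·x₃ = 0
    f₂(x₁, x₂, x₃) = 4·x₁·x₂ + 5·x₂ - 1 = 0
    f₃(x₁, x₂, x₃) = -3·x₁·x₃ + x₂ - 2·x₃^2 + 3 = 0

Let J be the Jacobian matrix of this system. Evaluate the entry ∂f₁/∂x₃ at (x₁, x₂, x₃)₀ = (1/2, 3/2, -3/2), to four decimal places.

3.0000

∂f₁/∂x₃ = 2·x₁ + 2.
At (1/2, 3/2, -3/2) this is 3.0000.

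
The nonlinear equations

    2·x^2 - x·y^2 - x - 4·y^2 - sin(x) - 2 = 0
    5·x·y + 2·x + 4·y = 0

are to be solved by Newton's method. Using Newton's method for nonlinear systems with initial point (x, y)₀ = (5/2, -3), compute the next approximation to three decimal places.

At (5/2, -3): F = (-51.09847, -44.500).
Jacobian J = [[4·x - y^2 - cos(x) - 1, -2·x·y - 8·y], [5·y + 2, 5·x + 4]].
At the point, J = [[0.80114, 39.000], [-13.000, 16.500]] (det J = 520.21887).
Solving J·Δ = −F gives Δ = (-1.715, 1.345).
Then the next iterate is (x, y)₁ = (0.785, -1.655).

(0.785, -1.655)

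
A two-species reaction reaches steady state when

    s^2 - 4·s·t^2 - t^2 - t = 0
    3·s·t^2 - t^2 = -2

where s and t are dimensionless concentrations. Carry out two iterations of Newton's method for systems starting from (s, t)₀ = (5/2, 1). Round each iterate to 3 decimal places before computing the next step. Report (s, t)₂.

(-0.503, 0.399)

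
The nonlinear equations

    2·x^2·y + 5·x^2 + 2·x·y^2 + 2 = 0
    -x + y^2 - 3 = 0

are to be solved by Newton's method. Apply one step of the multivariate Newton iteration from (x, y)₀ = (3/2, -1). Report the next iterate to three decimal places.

At (3/2, -1): F = (11.750, -3.500).
Jacobian J = [[4·x·y + 10·x + 2·y^2, 2·x^2 + 4·x·y], [-1, 2·y]].
At the point, J = [[11.000, -1.500], [-1.000, -2.000]] (det J = -23.500).
Solving J·Δ = −F gives Δ = (-1.223, -1.138).
Then the next iterate is (x, y)₁ = (0.277, -2.138).

(0.277, -2.138)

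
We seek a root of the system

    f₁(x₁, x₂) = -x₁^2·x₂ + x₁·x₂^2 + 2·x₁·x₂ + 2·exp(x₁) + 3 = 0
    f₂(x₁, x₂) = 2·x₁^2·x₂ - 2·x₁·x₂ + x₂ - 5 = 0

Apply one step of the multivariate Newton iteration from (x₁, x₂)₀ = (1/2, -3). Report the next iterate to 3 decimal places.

(2.727, 10.000)

At (1/2, -3): F = (8.54744, -6.500).
Jacobian J = [[-2·x₁·x₂ + x₂^2 + 2·x₂ + 2·exp(x₁), -x₁^2 + 2·x₁·x₂ + 2·x₁], [4·x₁·x₂ - 2·x₂, 2·x₁^2 - 2·x₁ + 1]].
At the point, J = [[9.29744, -2.250], [0.000, 0.500]] (det J = 4.64872).
Solving J·Δ = −F gives Δ = (2.227, 13.000).
Then the next iterate is (x₁, x₂)₁ = (2.727, 10.000).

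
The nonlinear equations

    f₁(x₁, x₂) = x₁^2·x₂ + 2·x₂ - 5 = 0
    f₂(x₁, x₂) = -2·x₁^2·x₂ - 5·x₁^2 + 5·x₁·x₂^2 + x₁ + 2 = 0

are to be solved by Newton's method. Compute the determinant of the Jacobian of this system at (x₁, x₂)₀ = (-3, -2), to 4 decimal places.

J = [[2·x₁·x₂, x₁^2 + 2], [-4·x₁·x₂ - 10·x₁ + 5·x₂^2 + 1, -2·x₁^2 + 10·x₁·x₂]].
At the point, J = [[12.0000, 11.0000], [27.0000, 42.0000]].
det J = 207.0000.

207.0000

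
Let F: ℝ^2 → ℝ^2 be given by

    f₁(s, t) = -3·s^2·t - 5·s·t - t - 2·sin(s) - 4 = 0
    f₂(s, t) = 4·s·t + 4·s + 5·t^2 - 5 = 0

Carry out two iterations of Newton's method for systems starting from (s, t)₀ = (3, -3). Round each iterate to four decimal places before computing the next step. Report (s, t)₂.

At (3, -3): F = (124.717760, 16.0000).
Jacobian J = [[-6·s·t - 5·t - 2·cos(s), -3·s^2 - 5·s - 1], [4·t + 4, 4·s + 10·t]].
At the point, J = [[70.979985, -43.0000], [-8.0000, -18.0000]] (det J = -1621.639730).
Solving J·Δ = −F gives Δ = (-0.9601, 1.3156).
Then the next iterate is (s, t)₁ = (2.0399, -1.6844).
Round to (2.0399, -1.6844) and repeat: F = (34.107826, 3.601587), J = [[29.942219, -23.683076], [-2.7376, -8.6844]].
Δ = (-0.6492, 0.6194), so (s, t)₂ = (1.3907, -1.0650).

(1.3907, -1.0650)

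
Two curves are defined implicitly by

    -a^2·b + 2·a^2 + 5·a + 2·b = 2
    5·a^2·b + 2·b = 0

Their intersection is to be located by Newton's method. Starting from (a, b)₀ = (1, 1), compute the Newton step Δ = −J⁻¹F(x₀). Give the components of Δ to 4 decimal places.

(-0.8974, 0.2821)

At (1, 1): F = (6.0000, 7.0000).
Jacobian J = [[-2·a·b + 4·a + 5, -a^2 + 2], [10·a·b, 5·a^2 + 2]].
At the point, J = [[7.0000, 1.0000], [10.0000, 7.0000]] (det J = 39.0000).
Solving J·Δ = −F gives Δ = (-0.8974, 0.2821).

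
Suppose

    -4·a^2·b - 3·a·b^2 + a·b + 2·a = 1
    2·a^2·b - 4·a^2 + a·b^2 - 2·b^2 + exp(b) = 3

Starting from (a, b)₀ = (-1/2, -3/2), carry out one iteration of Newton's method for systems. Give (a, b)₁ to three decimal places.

(-1.188, 0.508)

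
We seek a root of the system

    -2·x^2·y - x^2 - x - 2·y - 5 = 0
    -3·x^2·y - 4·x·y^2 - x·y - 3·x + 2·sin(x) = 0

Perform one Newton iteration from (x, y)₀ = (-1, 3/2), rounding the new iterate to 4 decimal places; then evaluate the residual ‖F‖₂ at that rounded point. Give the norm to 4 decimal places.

9.6973

At (-1, 3/2): F = (-11.0000, 7.317058).
Jacobian J = [[-4·x·y - 2·x - 1, -2·x^2 - 2], [-6·x·y - 4·y^2 - y + 2·cos(x) - 3, -3·x^2 - 8·x·y - x]].
At the point, J = [[7.0000, -4.0000], [-3.419395, 10.0000]] (det J = 56.322418).
Solving J·Δ = −F gives Δ = (1.4334, -0.2416).
Then the next iterate is (x, y)₁ = (0.4334, 1.2584).
Re-evaluating at (0.4334, 1.2584): F = (-8.610780, -4.460068), so ‖F‖₂ = 9.6973.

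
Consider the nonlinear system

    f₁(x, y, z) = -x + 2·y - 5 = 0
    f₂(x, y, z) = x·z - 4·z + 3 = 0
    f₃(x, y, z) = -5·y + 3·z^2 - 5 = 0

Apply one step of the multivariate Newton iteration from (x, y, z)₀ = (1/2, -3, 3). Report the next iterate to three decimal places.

(2.845, 3.923, 2.867)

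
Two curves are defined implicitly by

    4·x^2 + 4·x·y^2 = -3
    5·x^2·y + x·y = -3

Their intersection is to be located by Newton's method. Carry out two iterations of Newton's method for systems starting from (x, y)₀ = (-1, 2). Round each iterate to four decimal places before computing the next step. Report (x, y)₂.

At (-1, 2): F = (-9.0000, 11.0000).
Jacobian J = [[8·x + 4·y^2, 8·x·y], [10·x·y + y, 5·x^2 + x]].
At the point, J = [[8.0000, -16.0000], [-18.0000, 4.0000]] (det J = -256.0000).
Solving J·Δ = −F gives Δ = (0.5469, -0.2891).
Then the next iterate is (x, y)₁ = (-0.4531, 1.7109).
Round to (-0.4531, 1.7109) and repeat: F = (-1.484020, 3.981027), J = [[8.083915, -6.201670], [-6.041188, 0.573398]].
Δ = (0.7261, 0.7072), so (x, y)₂ = (0.2730, 2.4181).

(0.2730, 2.4181)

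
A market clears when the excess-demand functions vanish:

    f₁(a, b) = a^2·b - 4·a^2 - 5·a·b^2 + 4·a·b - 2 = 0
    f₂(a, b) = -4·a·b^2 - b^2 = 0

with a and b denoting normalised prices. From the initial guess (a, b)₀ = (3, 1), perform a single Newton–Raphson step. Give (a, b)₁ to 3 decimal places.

(1.439, 0.740)

At (3, 1): F = (-32.000, -13.000).
Jacobian J = [[2·a·b - 8·a - 5·b^2 + 4·b, a^2 - 10·a·b + 4·a], [-4·b^2, -8·a·b - 2·b]].
At the point, J = [[-19.000, -9.000], [-4.000, -26.000]] (det J = 458.000).
Solving J·Δ = −F gives Δ = (-1.561, -0.260).
Then the next iterate is (a, b)₁ = (1.439, 0.740).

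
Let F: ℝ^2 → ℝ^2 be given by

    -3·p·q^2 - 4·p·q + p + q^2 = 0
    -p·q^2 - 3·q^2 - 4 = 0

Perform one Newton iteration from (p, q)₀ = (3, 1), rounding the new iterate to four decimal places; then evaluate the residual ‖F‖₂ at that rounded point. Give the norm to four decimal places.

At (3, 1): F = (-17.0000, -10.0000).
Jacobian J = [[-3·q^2 - 4·q + 1, -6·p·q - 4·p + 2·q], [-q^2, -2·p·q - 6·q]].
At the point, J = [[-6.0000, -28.0000], [-1.0000, -12.0000]] (det J = 44.0000).
Solving J·Δ = −F gives Δ = (1.7273, -0.9773).
Then the next iterate is (p, q)₁ = (4.7273, 0.0227).
Re-evaluating at (4.7273, 0.0227): F = (4.291269, -4.003982), so ‖F‖₂ = 5.8691.

5.8691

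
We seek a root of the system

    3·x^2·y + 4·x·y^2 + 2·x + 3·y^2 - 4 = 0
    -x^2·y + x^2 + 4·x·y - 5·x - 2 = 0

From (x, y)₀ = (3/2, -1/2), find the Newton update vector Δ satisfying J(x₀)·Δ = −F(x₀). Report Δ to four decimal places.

(-2.5333, 0.7444)

At (3/2, -1/2): F = (-2.1250, -9.1250).
Jacobian J = [[6·x·y + 4·y^2 + 2, 3·x^2 + 8·x·y + 6·y], [-2·x·y + 2·x + 4·y - 5, -x^2 + 4·x]].
At the point, J = [[-1.5000, -2.2500], [-2.5000, 3.7500]] (det J = -11.2500).
Solving J·Δ = −F gives Δ = (-2.5333, 0.7444).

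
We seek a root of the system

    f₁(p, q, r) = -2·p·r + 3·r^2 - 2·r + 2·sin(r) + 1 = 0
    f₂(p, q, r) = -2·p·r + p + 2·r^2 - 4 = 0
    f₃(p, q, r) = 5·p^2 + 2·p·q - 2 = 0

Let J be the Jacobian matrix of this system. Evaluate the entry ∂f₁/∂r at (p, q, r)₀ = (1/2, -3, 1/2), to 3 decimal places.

∂f₁/∂r = -2·p + 6·r + 2·cos(r) - 2.
At (1/2, -3, 1/2) this is 1.755.

1.755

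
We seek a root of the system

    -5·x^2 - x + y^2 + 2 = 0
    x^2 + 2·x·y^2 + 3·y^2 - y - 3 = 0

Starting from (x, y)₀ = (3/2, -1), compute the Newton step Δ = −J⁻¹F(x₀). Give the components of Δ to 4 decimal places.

At (3/2, -1): F = (-9.7500, 6.2500).
Jacobian J = [[-10·x - 1, 2·y], [2·x + 2·y^2, 4·x·y + 6·y - 1]].
At the point, J = [[-16.0000, -2.0000], [5.0000, -13.0000]] (det J = 218.0000).
Solving J·Δ = −F gives Δ = (-0.6388, 0.2351).

(-0.6388, 0.2351)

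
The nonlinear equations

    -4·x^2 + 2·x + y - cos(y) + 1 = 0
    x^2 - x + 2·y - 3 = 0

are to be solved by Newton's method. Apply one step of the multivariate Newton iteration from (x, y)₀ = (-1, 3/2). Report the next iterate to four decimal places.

At (-1, 3/2): F = (-3.570737, 2.0000).
Jacobian J = [[-8·x + 2, sin(y) + 1], [2·x - 1, 2]].
At the point, J = [[10.0000, 1.997495], [-3.0000, 2.0000]] (det J = 25.992485).
Solving J·Δ = −F gives Δ = (0.4284, -0.3573).
Then the next iterate is (x, y)₁ = (-0.5716, 1.1427).

(-0.5716, 1.1427)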